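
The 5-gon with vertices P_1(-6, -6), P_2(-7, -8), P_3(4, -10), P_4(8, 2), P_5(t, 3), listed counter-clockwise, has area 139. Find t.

-5

The doubled signed area Σ (x_i y_{i+1} − x_{i+1} y_i) is linear in t.
With t=0 it equals 238; the coefficient of t is -8 (from the two edges through P_5).
So -8·t + 238 = 2·139 = 278 ⇒ t = -5.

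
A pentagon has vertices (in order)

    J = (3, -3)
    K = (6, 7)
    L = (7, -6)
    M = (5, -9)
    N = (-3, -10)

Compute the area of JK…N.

58.5

Apply the shoelace formula: 2A = Σ (x_i·y_{i+1} − x_{i+1}·y_i), indices taken mod 5.
Σ = (39) + (-85) + (-33) + (-77) + (39) = -117
Area = |Σ|/2 = 58.5.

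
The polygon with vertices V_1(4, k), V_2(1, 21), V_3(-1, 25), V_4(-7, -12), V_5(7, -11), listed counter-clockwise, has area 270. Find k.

The doubled signed area Σ (x_i y_{i+1} − x_{i+1} y_i) is linear in k.
With k=0 it equals 522; the coefficient of k is 6 (from the two edges through V_1).
So 6·k + 522 = 2·270 = 540 ⇒ k = 3.

3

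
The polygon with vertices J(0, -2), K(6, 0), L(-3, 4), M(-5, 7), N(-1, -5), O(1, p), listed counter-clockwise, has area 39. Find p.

-8

Write out the shoelace sum; only the two edges meeting at O involve p:
2·Area = [((-1)·p − 1·(-5)) + (1·(-2) − 0·p)] + 67
       = -1·p + 70 = 78
⇒ p = -8.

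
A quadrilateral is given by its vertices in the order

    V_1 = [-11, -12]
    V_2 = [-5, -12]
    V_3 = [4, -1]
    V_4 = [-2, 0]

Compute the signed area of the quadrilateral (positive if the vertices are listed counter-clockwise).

73.5

Apply the surveyor's formula: 2A = Σ (x_i·y_{i+1} − x_{i+1}·y_i), indices taken mod 4.
Σ = (72) + (53) + (-2) + (24) = 147
Signed area = Σ/2 = 73.5 (positive ⇒ counter-clockwise traversal).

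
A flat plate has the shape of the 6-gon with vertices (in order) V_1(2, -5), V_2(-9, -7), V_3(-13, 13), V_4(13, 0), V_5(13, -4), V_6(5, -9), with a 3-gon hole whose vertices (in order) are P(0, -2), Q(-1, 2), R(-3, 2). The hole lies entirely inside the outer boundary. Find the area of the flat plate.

292

Outer boundary:
Apply Gauss's area formula: 2A = Σ (x_i·y_{i+1} − x_{i+1}·y_i), indices taken mod 6.
V_1→V_2: (2)(-7) − (-9)(-5) = -59
V_2→V_3: (-9)(13) − (-13)(-7) = -208
V_3→V_4: (-13)(0) − (13)(13) = -169
V_4→V_5: (13)(-4) − (13)(0) = -52
V_5→V_6: (13)(-9) − (5)(-4) = -97
V_6→V_1: (5)(-5) − (2)(-9) = -7
Σ = -592
Area = |Σ|/2 = 296.
Hole:
Cross-terms: -2, 4, 6  ⇒  Σ = 8
Area = |Σ|/2 = 4.
Net area = 296 − 4 = 292.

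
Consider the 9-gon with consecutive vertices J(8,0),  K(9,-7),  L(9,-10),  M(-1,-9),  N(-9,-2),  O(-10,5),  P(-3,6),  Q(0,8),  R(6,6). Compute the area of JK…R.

241.5

Apply the shoelace formula: 2A = Σ (x_i·y_{i+1} − x_{i+1}·y_i), indices taken mod 9.
Cross-terms: -56, -27, -91, -79, -65, -45, -24, -48, -48  ⇒  Σ = -483
Area = |Σ|/2 = 241.5.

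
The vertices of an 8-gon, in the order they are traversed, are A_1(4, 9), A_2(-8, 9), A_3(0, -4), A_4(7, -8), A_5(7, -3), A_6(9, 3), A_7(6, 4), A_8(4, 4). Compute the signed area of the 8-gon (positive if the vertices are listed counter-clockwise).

148.5

Apply the shoelace (surveyor's) formula: 2A = Σ (x_i·y_{i+1} − x_{i+1}·y_i), indices taken mod 8.
Σ = (108) + (32) + (28) + (35) + (48) + (18) + (8) + (20) = 297
Signed area = Σ/2 = 148.5 (positive ⇒ counter-clockwise traversal).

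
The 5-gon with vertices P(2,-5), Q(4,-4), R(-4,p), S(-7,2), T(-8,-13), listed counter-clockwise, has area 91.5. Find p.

Write out the shoelace sum; only the two edges meeting at R involve p:
2·Area = [(4·p − (-4)·(-4)) + ((-4)·2 − (-7)·p)] + 185
       = 11·p + 161 = 183
⇒ p = 2.

2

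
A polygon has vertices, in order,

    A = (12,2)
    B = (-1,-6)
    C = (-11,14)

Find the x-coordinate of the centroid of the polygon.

Apply the shoelace (surveyor's) formula. First the cross-terms c_i = x_i·y_{i+1} − x_{i+1}·y_i:
  -70, -80, -190  ⇒  2A = -340, A = -170.
Then Σ (x_i + x_{i+1})·c_i = 0, so x̄ = 0 / (6·(-170)) = 0.

0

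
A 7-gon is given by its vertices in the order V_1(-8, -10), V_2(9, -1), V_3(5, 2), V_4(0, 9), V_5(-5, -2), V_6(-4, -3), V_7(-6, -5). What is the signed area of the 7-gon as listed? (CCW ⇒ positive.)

120

Apply Gauss's area formula: 2A = Σ (x_i·y_{i+1} − x_{i+1}·y_i), indices taken mod 7.
Σ = (98) + (23) + (45) + (45) + (7) + (2) + (20) = 240
Signed area = Σ/2 = 120 (positive ⇒ counter-clockwise traversal).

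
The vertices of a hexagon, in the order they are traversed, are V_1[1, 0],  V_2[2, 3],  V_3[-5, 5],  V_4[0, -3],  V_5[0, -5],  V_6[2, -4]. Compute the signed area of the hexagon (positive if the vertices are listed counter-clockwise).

28.5

Apply Gauss's area formula: 2A = Σ (x_i·y_{i+1} − x_{i+1}·y_i), indices taken mod 6.
Σ = (3) + (25) + (15) + (0) + (10) + (4) = 57
Signed area = Σ/2 = 28.5 (positive ⇒ counter-clockwise traversal).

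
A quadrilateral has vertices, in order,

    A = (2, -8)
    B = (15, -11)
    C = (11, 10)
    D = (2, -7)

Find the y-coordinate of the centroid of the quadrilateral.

-133/45

Apply the shoelace (surveyor's) formula. First the cross-terms c_i = x_i·y_{i+1} − x_{i+1}·y_i:
  98, 271, -97, -2  ⇒  2A = 270, A = 135.
Then Σ (y_i + y_{i+1})·c_i = -2394, so ȳ = -2394 / (6·135) = -133/45.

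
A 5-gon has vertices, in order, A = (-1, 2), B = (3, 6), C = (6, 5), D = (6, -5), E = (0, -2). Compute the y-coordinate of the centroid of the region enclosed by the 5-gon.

Apply the shoelace (surveyor's) formula. First the cross-terms c_i = x_i·y_{i+1} − x_{i+1}·y_i:
  -12, -21, -60, -12, -2  ⇒  2A = -107, A = -53.5.
Then Σ (y_i + y_{i+1})·c_i = -243, so ȳ = -243 / (6·(-53.5)) = 81/107.

81/107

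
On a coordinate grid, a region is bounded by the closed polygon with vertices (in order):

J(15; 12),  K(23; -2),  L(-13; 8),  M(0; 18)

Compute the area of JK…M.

326

Apply the surveyor's formula: 2A = Σ (x_i·y_{i+1} − x_{i+1}·y_i), indices taken mod 4.
J→K: (15)(-2) − (23)(12) = -306
K→L: (23)(8) − (-13)(-2) = 158
L→M: (-13)(18) − (0)(8) = -234
M→J: (0)(12) − (15)(18) = -270
Σ = -652
Area = |Σ|/2 = 326.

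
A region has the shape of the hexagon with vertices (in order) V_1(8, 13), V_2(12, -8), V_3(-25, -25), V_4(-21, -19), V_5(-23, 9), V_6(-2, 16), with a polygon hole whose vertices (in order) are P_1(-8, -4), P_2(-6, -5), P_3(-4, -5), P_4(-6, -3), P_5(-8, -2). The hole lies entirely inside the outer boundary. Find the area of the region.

944

Outer boundary:
V_1→V_2: (8)(-8) − (12)(13) = -220
V_2→V_3: (12)(-25) − (-25)(-8) = -500
V_3→V_4: (-25)(-19) − (-21)(-25) = -50
V_4→V_5: (-21)(9) − (-23)(-19) = -626
V_5→V_6: (-23)(16) − (-2)(9) = -350
V_6→V_1: (-2)(13) − (8)(16) = -154
Σ = -1900
Area = |Σ|/2 = 950.
Hole:
P_1→P_2: (-8)(-5) − (-6)(-4) = 16
P_2→P_3: (-6)(-5) − (-4)(-5) = 10
P_3→P_4: (-4)(-3) − (-6)(-5) = -18
P_4→P_5: (-6)(-2) − (-8)(-3) = -12
P_5→P_1: (-8)(-4) − (-8)(-2) = 16
Σ = 12
Area = |Σ|/2 = 6.
Net area = 950 − 6 = 944.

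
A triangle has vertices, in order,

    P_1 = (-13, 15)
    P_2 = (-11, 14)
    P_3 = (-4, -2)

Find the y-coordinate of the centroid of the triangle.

Apply the shoelace formula. First the cross-terms c_i = x_i·y_{i+1} − x_{i+1}·y_i:
  -17, 78, -86  ⇒  2A = -25, A = -12.5.
Then Σ (y_i + y_{i+1})·c_i = -675, so ȳ = -675 / (6·(-12.5)) = 9.

9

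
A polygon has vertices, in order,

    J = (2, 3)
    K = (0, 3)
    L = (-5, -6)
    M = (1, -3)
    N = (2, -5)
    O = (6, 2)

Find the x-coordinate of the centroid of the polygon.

Apply the shoelace (surveyor's) formula. First the cross-terms c_i = x_i·y_{i+1} − x_{i+1}·y_i:
  6, 15, 21, 1, 34, 14  ⇒  2A = 91, A = 45.5.
Then Σ (x_i + x_{i+1})·c_i = 240, so x̄ = 240 / (6·45.5) = 80/91.

80/91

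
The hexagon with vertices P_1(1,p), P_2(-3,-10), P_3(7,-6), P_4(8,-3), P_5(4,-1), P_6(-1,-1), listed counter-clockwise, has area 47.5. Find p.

Write out the shoelace sum; only the two edges meeting at P_1 involve p:
2·Area = [((-1)·p − 1·(-1)) + (1·(-10) − (-3)·p)] + 114
       = 2·p + 105 = 95
⇒ p = -5.

-5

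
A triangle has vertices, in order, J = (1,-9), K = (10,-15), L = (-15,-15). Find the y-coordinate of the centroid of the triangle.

Apply the shoelace formula. First the cross-terms c_i = x_i·y_{i+1} − x_{i+1}·y_i:
  75, -375, 150  ⇒  2A = -150, A = -75.
Then Σ (y_i + y_{i+1})·c_i = 5850, so ȳ = 5850 / (6·(-75)) = -13.

-13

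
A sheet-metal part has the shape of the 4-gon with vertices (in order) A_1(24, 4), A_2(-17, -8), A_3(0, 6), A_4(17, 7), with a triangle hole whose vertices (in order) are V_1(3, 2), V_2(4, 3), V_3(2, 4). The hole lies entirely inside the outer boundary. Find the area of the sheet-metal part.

212.5

Outer boundary:
Apply the shoelace formula: 2A = Σ (x_i·y_{i+1} − x_{i+1}·y_i), indices taken mod 4.
Σ = (-124) + (-102) + (-102) + (-100) = -428
Area = |Σ|/2 = 214.
Hole:
V_1→V_2: (3)(3) − (4)(2) = 1
V_2→V_3: (4)(4) − (2)(3) = 10
V_3→V_1: (2)(2) − (3)(4) = -8
Σ = 3
Area = |Σ|/2 = 1.5.
Net area = 214 − 1.5 = 212.5.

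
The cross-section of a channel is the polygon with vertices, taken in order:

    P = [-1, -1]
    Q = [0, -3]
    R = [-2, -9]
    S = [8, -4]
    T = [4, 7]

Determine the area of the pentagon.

76

Apply the shoelace (surveyor's) formula: 2A = Σ (x_i·y_{i+1} − x_{i+1}·y_i), indices taken mod 5.
Σ = (3) + (-6) + (80) + (72) + (3) = 152
Area = |Σ|/2 = 76.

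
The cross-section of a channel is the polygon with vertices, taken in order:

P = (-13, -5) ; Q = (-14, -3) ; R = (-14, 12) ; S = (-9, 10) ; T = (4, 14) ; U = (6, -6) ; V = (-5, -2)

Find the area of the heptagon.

Σ = (-31) + (-210) + (-32) + (-166) + (-108) + (-42) + (-1) = -590
Area = |Σ|/2 = 295.

295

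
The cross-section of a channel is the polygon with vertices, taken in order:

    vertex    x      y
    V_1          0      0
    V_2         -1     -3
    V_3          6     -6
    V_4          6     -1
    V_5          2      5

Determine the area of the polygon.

Apply the shoelace formula: 2A = Σ (x_i·y_{i+1} − x_{i+1}·y_i), indices taken mod 5.
Σ = (0) + (24) + (30) + (32) + (0) = 86
Area = |Σ|/2 = 43.

43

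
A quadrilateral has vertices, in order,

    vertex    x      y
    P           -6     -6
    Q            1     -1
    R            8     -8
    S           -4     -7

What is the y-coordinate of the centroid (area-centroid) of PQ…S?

Apply the shoelace formula. First the cross-terms c_i = x_i·y_{i+1} − x_{i+1}·y_i:
  12, 0, -88, -18  ⇒  2A = -94, A = -47.
Then Σ (y_i + y_{i+1})·c_i = 1470, so ȳ = 1470 / (6·(-47)) = -245/47.

-245/47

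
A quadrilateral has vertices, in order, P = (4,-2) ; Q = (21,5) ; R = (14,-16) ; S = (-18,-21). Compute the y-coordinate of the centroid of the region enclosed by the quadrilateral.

-901/93

Apply the surveyor's formula. First the cross-terms c_i = x_i·y_{i+1} − x_{i+1}·y_i:
  62, -406, -582, 120  ⇒  2A = -806, A = -403.
Then Σ (y_i + y_{i+1})·c_i = 23426, so ȳ = 23426 / (6·(-403)) = -901/93.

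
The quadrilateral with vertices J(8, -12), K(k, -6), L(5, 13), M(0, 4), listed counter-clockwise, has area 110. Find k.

The doubled signed area Σ (x_i y_{i+1} − x_{i+1} y_i) is linear in k.
With k=0 it equals -30; the coefficient of k is 25 (from the two edges through K).
So 25·k + -30 = 2·110 = 220 ⇒ k = 10.

10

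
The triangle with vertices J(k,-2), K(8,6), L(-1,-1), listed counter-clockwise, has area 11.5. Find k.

The doubled signed area Σ (x_i y_{i+1} − x_{i+1} y_i) is linear in k.
With k=0 it equals 16; the coefficient of k is 7 (from the two edges through J).
So 7·k + 16 = 2·11.5 = 23 ⇒ k = 1.

1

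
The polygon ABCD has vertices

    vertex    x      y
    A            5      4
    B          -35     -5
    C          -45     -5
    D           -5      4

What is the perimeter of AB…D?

102

|AB| = √((-40)² + (-9)²) = √1681 = 41
|BC| = √((-10)² + (0)²) = √100 = 10
|CD| = √((40)² + (9)²) = √1681 = 41
|DA| = √((10)² + (0)²) = √100 = 10
Perimeter = 41 + 10 + 41 + 10 = 102.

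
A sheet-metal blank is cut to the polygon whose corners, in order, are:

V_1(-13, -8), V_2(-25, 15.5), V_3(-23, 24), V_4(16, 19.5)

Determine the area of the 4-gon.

Apply Gauss's area formula: 2A = Σ (x_i·y_{i+1} − x_{i+1}·y_i), indices taken mod 4.
V_1→V_2: (-13)(15.5) − (-25)(-8) = -401.5
V_2→V_3: (-25)(24) − (-23)(15.5) = -243.5
V_3→V_4: (-23)(19.5) − (16)(24) = -832.5
V_4→V_1: (16)(-8) − (-13)(19.5) = 125.5
Σ = -1352
Area = |Σ|/2 = 676.

676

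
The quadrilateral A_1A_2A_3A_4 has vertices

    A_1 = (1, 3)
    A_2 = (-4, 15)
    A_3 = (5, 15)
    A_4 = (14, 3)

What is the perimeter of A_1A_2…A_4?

|A_1A_2| = √((-5)² + (12)²) = √169 = 13
|A_2A_3| = √((9)² + (0)²) = √81 = 9
|A_3A_4| = √((9)² + (-12)²) = √225 = 15
|A_4A_1| = √((-13)² + (0)²) = √169 = 13
Perimeter = 13 + 9 + 15 + 13 = 50.

50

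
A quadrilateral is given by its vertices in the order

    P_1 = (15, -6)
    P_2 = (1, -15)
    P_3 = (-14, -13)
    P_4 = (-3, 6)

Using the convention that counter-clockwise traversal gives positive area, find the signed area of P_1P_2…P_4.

-318.5

P_1→P_2: (15)(-15) − (1)(-6) = -219
P_2→P_3: (1)(-13) − (-14)(-15) = -223
P_3→P_4: (-14)(6) − (-3)(-13) = -123
P_4→P_1: (-3)(-6) − (15)(6) = -72
Σ = -637
Signed area = Σ/2 = -318.5 (negative ⇒ clockwise traversal).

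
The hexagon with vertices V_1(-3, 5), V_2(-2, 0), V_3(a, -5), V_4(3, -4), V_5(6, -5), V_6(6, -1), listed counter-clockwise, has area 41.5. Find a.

The doubled signed area Σ (x_i y_{i+1} − x_{i+1} y_i) is linear in a.
With a=0 it equals 95; the coefficient of a is -4 (from the two edges through V_3).
So -4·a + 95 = 2·41.5 = 83 ⇒ a = 3.

3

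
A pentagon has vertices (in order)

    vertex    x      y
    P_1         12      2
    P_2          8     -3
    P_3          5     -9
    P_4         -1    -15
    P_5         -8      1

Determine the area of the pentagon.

171

Apply Gauss's area formula: 2A = Σ (x_i·y_{i+1} − x_{i+1}·y_i), indices taken mod 5.
Σ = (-52) + (-57) + (-84) + (-121) + (-28) = -342
Area = |Σ|/2 = 171.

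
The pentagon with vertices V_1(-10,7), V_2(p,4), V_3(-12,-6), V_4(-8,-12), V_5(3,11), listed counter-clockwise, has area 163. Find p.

Write out the shoelace sum; only the two edges meeting at V_2 involve p:
2·Area = [((-10)·4 − p·7) + (p·(-6) − (-12)·4)] + 175
       = -13·p + 183 = 326
⇒ p = -11.

-11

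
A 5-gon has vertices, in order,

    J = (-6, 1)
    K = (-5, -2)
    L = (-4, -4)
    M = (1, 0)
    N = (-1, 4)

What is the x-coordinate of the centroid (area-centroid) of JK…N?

Apply the shoelace (surveyor's) formula. First the cross-terms c_i = x_i·y_{i+1} − x_{i+1}·y_i:
  17, 12, 4, 4, 23  ⇒  2A = 60, A = 30.
Then Σ (x_i + x_{i+1})·c_i = -468, so x̄ = -468 / (6·30) = -2.6.

-2.6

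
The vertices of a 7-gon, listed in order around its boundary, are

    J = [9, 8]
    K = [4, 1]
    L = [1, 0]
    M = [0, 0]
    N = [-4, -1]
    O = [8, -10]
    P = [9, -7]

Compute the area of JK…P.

96.5

Apply the surveyor's formula: 2A = Σ (x_i·y_{i+1} − x_{i+1}·y_i), indices taken mod 7.
Σ = (-23) + (-1) + (0) + (0) + (48) + (34) + (135) = 193
Area = |Σ|/2 = 96.5.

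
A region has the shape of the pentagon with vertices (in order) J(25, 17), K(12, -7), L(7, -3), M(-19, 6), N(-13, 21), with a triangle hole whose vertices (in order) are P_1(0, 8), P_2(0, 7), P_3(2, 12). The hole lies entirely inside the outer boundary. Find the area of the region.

723

Outer boundary:
Σ = (-379) + (13) + (-15) + (-321) + (-746) = -1448
Area = |Σ|/2 = 724.
Hole:
Apply the surveyor's formula: 2A = Σ (x_i·y_{i+1} − x_{i+1}·y_i), indices taken mod 3.
Σ = (0) + (-14) + (16) = 2
Area = |Σ|/2 = 1.
Net area = 724 − 1 = 723.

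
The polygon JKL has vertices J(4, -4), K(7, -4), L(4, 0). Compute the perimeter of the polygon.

|JK| = √((3)² + (0)²) = √9 = 3
|KL| = √((-3)² + (4)²) = √25 = 5
|LJ| = √((0)² + (-4)²) = √16 = 4
Perimeter = 3 + 5 + 4 = 12.

12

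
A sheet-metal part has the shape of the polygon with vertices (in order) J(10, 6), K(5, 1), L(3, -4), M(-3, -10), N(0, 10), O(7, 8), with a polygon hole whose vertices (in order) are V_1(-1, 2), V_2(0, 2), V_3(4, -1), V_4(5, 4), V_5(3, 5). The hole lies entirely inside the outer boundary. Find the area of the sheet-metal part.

Outer boundary:
Apply the shoelace formula: 2A = Σ (x_i·y_{i+1} − x_{i+1}·y_i), indices taken mod 6.
J→K: (10)(1) − (5)(6) = -20
K→L: (5)(-4) − (3)(1) = -23
L→M: (3)(-10) − (-3)(-4) = -42
M→N: (-3)(10) − (0)(-10) = -30
N→O: (0)(8) − (7)(10) = -70
O→J: (7)(6) − (10)(8) = -38
Σ = -223
Area = |Σ|/2 = 111.5.
Hole:
V_1→V_2: (-1)(2) − (0)(2) = -2
V_2→V_3: (0)(-1) − (4)(2) = -8
V_3→V_4: (4)(4) − (5)(-1) = 21
V_4→V_5: (5)(5) − (3)(4) = 13
V_5→V_1: (3)(2) − (-1)(5) = 11
Σ = 35
Area = |Σ|/2 = 17.5.
Net area = 111.5 − 17.5 = 94.

94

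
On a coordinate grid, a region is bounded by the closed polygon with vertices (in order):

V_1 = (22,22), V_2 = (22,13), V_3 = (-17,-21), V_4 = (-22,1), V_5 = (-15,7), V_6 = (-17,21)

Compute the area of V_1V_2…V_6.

1044.5

Apply the surveyor's formula: 2A = Σ (x_i·y_{i+1} − x_{i+1}·y_i), indices taken mod 6.
Cross-terms: -198, -241, -479, -139, -196, -836  ⇒  Σ = -2089
Area = |Σ|/2 = 1044.5.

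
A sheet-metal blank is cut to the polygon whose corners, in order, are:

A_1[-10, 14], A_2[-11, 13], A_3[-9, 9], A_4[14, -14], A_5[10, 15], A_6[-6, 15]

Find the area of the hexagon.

Apply the shoelace (surveyor's) formula: 2A = Σ (x_i·y_{i+1} − x_{i+1}·y_i), indices taken mod 6.
A_1→A_2: (-10)(13) − (-11)(14) = 24
A_2→A_3: (-11)(9) − (-9)(13) = 18
A_3→A_4: (-9)(-14) − (14)(9) = 0
A_4→A_5: (14)(15) − (10)(-14) = 350
A_5→A_6: (10)(15) − (-6)(15) = 240
A_6→A_1: (-6)(14) − (-10)(15) = 66
Σ = 698
Area = |Σ|/2 = 349.

349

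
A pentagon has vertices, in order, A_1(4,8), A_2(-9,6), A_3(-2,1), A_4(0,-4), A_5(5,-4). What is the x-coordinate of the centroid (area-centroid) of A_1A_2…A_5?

25/183

Apply the shoelace formula. First the cross-terms c_i = x_i·y_{i+1} − x_{i+1}·y_i:
  96, 3, 8, 20, 56  ⇒  2A = 183, A = 91.5.
Then Σ (x_i + x_{i+1})·c_i = 75, so x̄ = 75 / (6·91.5) = 25/183.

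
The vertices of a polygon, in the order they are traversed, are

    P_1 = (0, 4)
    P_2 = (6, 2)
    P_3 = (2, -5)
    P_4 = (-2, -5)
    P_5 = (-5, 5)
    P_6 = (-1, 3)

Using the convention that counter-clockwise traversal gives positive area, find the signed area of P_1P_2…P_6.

-63.5

Σ = (-24) + (-34) + (-20) + (-35) + (-10) + (-4) = -127
Signed area = Σ/2 = -63.5 (negative ⇒ clockwise traversal).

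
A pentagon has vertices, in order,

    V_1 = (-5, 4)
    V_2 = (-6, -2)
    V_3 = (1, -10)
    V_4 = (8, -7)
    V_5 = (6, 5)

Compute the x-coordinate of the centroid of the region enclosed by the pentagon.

1.3

Apply the shoelace formula. First the cross-terms c_i = x_i·y_{i+1} − x_{i+1}·y_i:
  34, 62, 73, 82, 49  ⇒  2A = 300, A = 150.
Then Σ (x_i + x_{i+1})·c_i = 1170, so x̄ = 1170 / (6·150) = 1.3.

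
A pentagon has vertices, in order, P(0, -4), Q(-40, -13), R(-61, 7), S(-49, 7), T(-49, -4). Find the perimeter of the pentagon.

|PQ| = √((-40)² + (-9)²) = √1681 = 41
|QR| = √((-21)² + (20)²) = √841 = 29
|RS| = √((12)² + (0)²) = √144 = 12
|ST| = √((0)² + (-11)²) = √121 = 11
|TP| = √((49)² + (0)²) = √2401 = 49
Perimeter = 41 + 29 + 12 + 11 + 49 = 142.

142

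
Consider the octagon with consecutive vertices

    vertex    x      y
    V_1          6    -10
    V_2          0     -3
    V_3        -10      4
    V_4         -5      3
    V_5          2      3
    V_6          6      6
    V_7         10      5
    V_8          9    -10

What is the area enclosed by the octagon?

Cross-terms: -18, -30, -10, -21, -6, -30, -145, -30  ⇒  Σ = -290
Area = |Σ|/2 = 145.

145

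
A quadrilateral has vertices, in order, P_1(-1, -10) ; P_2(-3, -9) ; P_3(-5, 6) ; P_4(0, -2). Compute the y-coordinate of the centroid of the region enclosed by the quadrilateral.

Apply the shoelace (surveyor's) formula. First the cross-terms c_i = x_i·y_{i+1} − x_{i+1}·y_i:
  -21, -63, 10, -2  ⇒  2A = -76, A = -38.
Then Σ (y_i + y_{i+1})·c_i = 652, so ȳ = 652 / (6·(-38)) = -163/57.

-163/57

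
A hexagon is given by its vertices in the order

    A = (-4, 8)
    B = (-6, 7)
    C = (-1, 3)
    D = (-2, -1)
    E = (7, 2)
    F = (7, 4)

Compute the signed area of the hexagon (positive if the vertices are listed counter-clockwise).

A→B: (-4)(7) − (-6)(8) = 20
B→C: (-6)(3) − (-1)(7) = -11
C→D: (-1)(-1) − (-2)(3) = 7
D→E: (-2)(2) − (7)(-1) = 3
E→F: (7)(4) − (7)(2) = 14
F→A: (7)(8) − (-4)(4) = 72
Σ = 105
Signed area = Σ/2 = 52.5 (positive ⇒ counter-clockwise traversal).

52.5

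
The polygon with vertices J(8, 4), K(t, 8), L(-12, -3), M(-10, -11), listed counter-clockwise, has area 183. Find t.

Write out the shoelace sum; only the two edges meeting at K involve t:
2·Area = [(8·8 − t·4) + (t·(-3) − (-12)·8)] + 150
       = -7·t + 310 = 366
⇒ t = -8.

-8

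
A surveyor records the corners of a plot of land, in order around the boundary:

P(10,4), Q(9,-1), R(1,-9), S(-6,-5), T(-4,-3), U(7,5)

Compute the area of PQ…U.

104

Apply the shoelace formula: 2A = Σ (x_i·y_{i+1} − x_{i+1}·y_i), indices taken mod 6.
Σ = (-46) + (-80) + (-59) + (-2) + (1) + (-22) = -208
Area = |Σ|/2 = 104.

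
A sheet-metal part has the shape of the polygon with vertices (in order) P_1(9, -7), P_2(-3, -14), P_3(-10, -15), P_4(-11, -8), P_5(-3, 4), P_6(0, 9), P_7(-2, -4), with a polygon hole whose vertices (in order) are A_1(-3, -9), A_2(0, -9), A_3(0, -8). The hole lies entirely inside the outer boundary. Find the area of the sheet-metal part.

Outer boundary:
P_1→P_2: (9)(-14) − (-3)(-7) = -147
P_2→P_3: (-3)(-15) − (-10)(-14) = -95
P_3→P_4: (-10)(-8) − (-11)(-15) = -85
P_4→P_5: (-11)(4) − (-3)(-8) = -68
P_5→P_6: (-3)(9) − (0)(4) = -27
P_6→P_7: (0)(-4) − (-2)(9) = 18
P_7→P_1: (-2)(-7) − (9)(-4) = 50
Σ = -354
Area = |Σ|/2 = 177.
Hole:
Σ = (27) + (0) + (-24) = 3
Area = |Σ|/2 = 1.5.
Net area = 177 − 1.5 = 175.5.

175.5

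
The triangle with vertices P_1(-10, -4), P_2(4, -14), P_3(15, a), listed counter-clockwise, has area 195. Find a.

6

The doubled signed area Σ (x_i y_{i+1} − x_{i+1} y_i) is linear in a.
With a=0 it equals 306; the coefficient of a is 14 (from the two edges through P_3).
So 14·a + 306 = 2·195 = 390 ⇒ a = 6.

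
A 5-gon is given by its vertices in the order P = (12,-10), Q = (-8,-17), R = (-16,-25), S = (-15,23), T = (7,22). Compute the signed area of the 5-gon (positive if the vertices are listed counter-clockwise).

P→Q: (12)(-17) − (-8)(-10) = -284
Q→R: (-8)(-25) − (-16)(-17) = -72
R→S: (-16)(23) − (-15)(-25) = -743
S→T: (-15)(22) − (7)(23) = -491
T→P: (7)(-10) − (12)(22) = -334
Σ = -1924
Signed area = Σ/2 = -962 (negative ⇒ clockwise traversal).

-962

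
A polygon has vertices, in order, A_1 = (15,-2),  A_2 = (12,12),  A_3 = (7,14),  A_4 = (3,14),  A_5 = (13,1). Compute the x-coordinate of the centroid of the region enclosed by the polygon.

913/93

Apply the shoelace (surveyor's) formula. First the cross-terms c_i = x_i·y_{i+1} − x_{i+1}·y_i:
  204, 84, 56, -179, -41  ⇒  2A = 124, A = 62.
Then Σ (x_i + x_{i+1})·c_i = 3652, so x̄ = 3652 / (6·62) = 913/93.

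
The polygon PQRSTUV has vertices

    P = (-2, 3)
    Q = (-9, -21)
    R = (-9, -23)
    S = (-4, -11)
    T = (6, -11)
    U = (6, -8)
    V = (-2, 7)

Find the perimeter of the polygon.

74

|PQ| = √((-7)² + (-24)²) = √625 = 25
|QR| = √((0)² + (-2)²) = √4 = 2
|RS| = √((5)² + (12)²) = √169 = 13
|ST| = √((10)² + (0)²) = √100 = 10
|TU| = √((0)² + (3)²) = √9 = 3
|UV| = √((-8)² + (15)²) = √289 = 17
|VP| = √((0)² + (-4)²) = √16 = 4
Perimeter = 25 + 2 + 13 + 10 + 3 + 17 + 4 = 74.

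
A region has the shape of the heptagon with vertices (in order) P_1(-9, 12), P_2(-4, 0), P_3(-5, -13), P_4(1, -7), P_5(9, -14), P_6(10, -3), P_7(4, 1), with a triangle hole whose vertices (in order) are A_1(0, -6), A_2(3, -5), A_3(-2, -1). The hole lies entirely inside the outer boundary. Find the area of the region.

186

Outer boundary:
Apply Gauss's area formula: 2A = Σ (x_i·y_{i+1} − x_{i+1}·y_i), indices taken mod 7.
Σ = (48) + (52) + (48) + (49) + (113) + (22) + (57) = 389
Area = |Σ|/2 = 194.5.
Hole:
Apply Gauss's area formula: 2A = Σ (x_i·y_{i+1} − x_{i+1}·y_i), indices taken mod 3.
Σ = (18) + (-13) + (12) = 17
Area = |Σ|/2 = 8.5.
Net area = 194.5 − 8.5 = 186.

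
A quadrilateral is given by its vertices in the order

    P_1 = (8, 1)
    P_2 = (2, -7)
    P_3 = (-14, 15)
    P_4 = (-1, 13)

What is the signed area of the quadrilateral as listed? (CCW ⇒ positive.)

-199

Apply the shoelace (surveyor's) formula: 2A = Σ (x_i·y_{i+1} − x_{i+1}·y_i), indices taken mod 4.
Cross-terms: -58, -68, -167, -105  ⇒  Σ = -398
Signed area = Σ/2 = -199 (negative ⇒ clockwise traversal).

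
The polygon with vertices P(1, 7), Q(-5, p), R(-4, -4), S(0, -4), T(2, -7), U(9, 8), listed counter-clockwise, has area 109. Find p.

Write out the shoelace sum; only the two edges meeting at Q involve p:
2·Area = [(1·p − (-5)·7) + ((-5)·(-4) − (-4)·p)] + 158
       = 5·p + 213 = 218
⇒ p = 1.

1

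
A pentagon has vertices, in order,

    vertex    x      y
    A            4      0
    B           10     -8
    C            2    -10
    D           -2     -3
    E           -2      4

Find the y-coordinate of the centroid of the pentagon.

Apply the surveyor's formula. First the cross-terms c_i = x_i·y_{i+1} − x_{i+1}·y_i:
  -32, -84, -26, -14, -16  ⇒  2A = -172, A = -86.
Then Σ (y_i + y_{i+1})·c_i = 2028, so ȳ = 2028 / (6·(-86)) = -169/43.

-169/43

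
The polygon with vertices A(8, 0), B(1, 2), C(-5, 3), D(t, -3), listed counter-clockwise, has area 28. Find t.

Write out the shoelace sum; only the two edges meeting at D involve t:
2·Area = [((-5)·(-3) − t·3) + (t·0 − 8·(-3))] + 29
       = -3·t + 68 = 56
⇒ t = 4.

4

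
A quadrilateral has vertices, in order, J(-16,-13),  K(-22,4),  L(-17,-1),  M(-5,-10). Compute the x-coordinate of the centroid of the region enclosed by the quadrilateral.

-1631/114

Apply Gauss's area formula. First the cross-terms c_i = x_i·y_{i+1} − x_{i+1}·y_i:
  -350, 90, 165, -95  ⇒  2A = -190, A = -95.
Then Σ (x_i + x_{i+1})·c_i = 8155, so x̄ = 8155 / (6·(-95)) = -1631/114.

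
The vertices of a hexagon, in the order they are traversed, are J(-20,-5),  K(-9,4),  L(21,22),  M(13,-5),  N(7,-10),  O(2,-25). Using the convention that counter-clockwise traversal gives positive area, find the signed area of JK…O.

Σ = (-125) + (-282) + (-391) + (-95) + (-155) + (-510) = -1558
Signed area = Σ/2 = -779 (negative ⇒ clockwise traversal).

-779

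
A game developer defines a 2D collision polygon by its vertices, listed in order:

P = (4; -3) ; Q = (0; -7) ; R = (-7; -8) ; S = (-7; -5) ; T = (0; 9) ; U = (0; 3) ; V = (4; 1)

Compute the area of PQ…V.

94.5

Apply the surveyor's formula: 2A = Σ (x_i·y_{i+1} − x_{i+1}·y_i), indices taken mod 7.
Σ = (-28) + (-49) + (-21) + (-63) + (0) + (-12) + (-16) = -189
Area = |Σ|/2 = 94.5.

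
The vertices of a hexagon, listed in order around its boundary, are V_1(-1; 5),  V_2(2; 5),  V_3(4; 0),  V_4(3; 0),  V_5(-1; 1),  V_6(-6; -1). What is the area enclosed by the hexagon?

Apply the shoelace (surveyor's) formula: 2A = Σ (x_i·y_{i+1} − x_{i+1}·y_i), indices taken mod 6.
V_1→V_2: (-1)(5) − (2)(5) = -15
V_2→V_3: (2)(0) − (4)(5) = -20
V_3→V_4: (4)(0) − (3)(0) = 0
V_4→V_5: (3)(1) − (-1)(0) = 3
V_5→V_6: (-1)(-1) − (-6)(1) = 7
V_6→V_1: (-6)(5) − (-1)(-1) = -31
Σ = -56
Area = |Σ|/2 = 28.

28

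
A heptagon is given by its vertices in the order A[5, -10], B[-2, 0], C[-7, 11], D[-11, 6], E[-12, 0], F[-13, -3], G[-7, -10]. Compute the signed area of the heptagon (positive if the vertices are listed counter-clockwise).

A→B: (5)(0) − (-2)(-10) = -20
B→C: (-2)(11) − (-7)(0) = -22
C→D: (-7)(6) − (-11)(11) = 79
D→E: (-11)(0) − (-12)(6) = 72
E→F: (-12)(-3) − (-13)(0) = 36
F→G: (-13)(-10) − (-7)(-3) = 109
G→A: (-7)(-10) − (5)(-10) = 120
Σ = 374
Signed area = Σ/2 = 187 (positive ⇒ counter-clockwise traversal).

187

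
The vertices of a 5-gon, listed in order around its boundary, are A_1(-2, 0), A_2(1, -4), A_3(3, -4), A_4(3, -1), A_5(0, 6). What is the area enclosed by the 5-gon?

Apply the shoelace (surveyor's) formula: 2A = Σ (x_i·y_{i+1} − x_{i+1}·y_i), indices taken mod 5.
Cross-terms: 8, 8, 9, 18, 12  ⇒  Σ = 55
Area = |Σ|/2 = 27.5.

27.5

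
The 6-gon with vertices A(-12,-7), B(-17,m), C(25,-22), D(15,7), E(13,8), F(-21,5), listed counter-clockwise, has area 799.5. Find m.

-10

The doubled signed area Σ (x_i y_{i+1} − x_{i+1} y_i) is linear in m.
With m=0 it equals 1229; the coefficient of m is -37 (from the two edges through B).
So -37·m + 1229 = 2·799.5 = 1599 ⇒ m = -10.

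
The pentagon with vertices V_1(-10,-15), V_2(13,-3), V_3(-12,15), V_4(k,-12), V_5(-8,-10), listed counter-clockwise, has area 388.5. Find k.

-13

The doubled signed area Σ (x_i y_{i+1} − x_{i+1} y_i) is linear in k.
With k=0 it equals 452; the coefficient of k is -25 (from the two edges through V_4).
So -25·k + 452 = 2·388.5 = 777 ⇒ k = -13.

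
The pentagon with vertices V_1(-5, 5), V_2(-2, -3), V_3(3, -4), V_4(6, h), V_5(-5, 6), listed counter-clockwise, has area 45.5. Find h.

-2

The doubled signed area Σ (x_i y_{i+1} − x_{i+1} y_i) is linear in h.
With h=0 it equals 107; the coefficient of h is 8 (from the two edges through V_4).
So 8·h + 107 = 2·45.5 = 91 ⇒ h = -2.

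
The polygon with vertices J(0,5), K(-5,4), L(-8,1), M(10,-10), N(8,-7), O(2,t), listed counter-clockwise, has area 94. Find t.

4

The doubled signed area Σ (x_i y_{i+1} − x_{i+1} y_i) is linear in t.
With t=0 it equals 156; the coefficient of t is 8 (from the two edges through O).
So 8·t + 156 = 2·94 = 188 ⇒ t = 4.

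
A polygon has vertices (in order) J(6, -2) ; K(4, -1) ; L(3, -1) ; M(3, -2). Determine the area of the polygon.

2

Σ = (2) + (-1) + (-3) + (6) = 4
Area = |Σ|/2 = 2.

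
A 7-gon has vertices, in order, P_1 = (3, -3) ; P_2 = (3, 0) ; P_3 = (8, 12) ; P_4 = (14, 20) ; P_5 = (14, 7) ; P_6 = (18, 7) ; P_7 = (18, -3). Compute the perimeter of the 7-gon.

|P_1P_2| = √((0)² + (3)²) = √9 = 3
|P_2P_3| = √((5)² + (12)²) = √169 = 13
|P_3P_4| = √((6)² + (8)²) = √100 = 10
|P_4P_5| = √((0)² + (-13)²) = √169 = 13
|P_5P_6| = √((4)² + (0)²) = √16 = 4
|P_6P_7| = √((0)² + (-10)²) = √100 = 10
|P_7P_1| = √((-15)² + (0)²) = √225 = 15
Perimeter = 3 + 13 + 10 + 13 + 4 + 10 + 15 = 68.

68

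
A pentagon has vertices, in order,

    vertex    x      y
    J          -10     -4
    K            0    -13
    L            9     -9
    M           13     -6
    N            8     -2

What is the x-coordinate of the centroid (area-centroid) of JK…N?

341/168

Apply the surveyor's formula. First the cross-terms c_i = x_i·y_{i+1} − x_{i+1}·y_i:
  130, 117, 63, 22, -52  ⇒  2A = 280, A = 140.
Then Σ (x_i + x_{i+1})·c_i = 1705, so x̄ = 1705 / (6·140) = 341/168.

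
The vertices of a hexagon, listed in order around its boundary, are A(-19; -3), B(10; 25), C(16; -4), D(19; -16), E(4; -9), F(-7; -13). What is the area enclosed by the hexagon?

Apply Gauss's area formula: 2A = Σ (x_i·y_{i+1} − x_{i+1}·y_i), indices taken mod 6.
A→B: (-19)(25) − (10)(-3) = -445
B→C: (10)(-4) − (16)(25) = -440
C→D: (16)(-16) − (19)(-4) = -180
D→E: (19)(-9) − (4)(-16) = -107
E→F: (4)(-13) − (-7)(-9) = -115
F→A: (-7)(-3) − (-19)(-13) = -226
Σ = -1513
Area = |Σ|/2 = 756.5.

756.5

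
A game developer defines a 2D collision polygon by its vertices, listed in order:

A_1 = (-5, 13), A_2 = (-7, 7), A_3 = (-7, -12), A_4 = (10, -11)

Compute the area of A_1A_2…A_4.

A_1→A_2: (-5)(7) − (-7)(13) = 56
A_2→A_3: (-7)(-12) − (-7)(7) = 133
A_3→A_4: (-7)(-11) − (10)(-12) = 197
A_4→A_1: (10)(13) − (-5)(-11) = 75
Σ = 461
Area = |Σ|/2 = 230.5.

230.5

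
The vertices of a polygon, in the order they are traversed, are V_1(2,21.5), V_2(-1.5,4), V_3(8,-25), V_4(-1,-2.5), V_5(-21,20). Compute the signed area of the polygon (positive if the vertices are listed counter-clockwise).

-281.625

Apply Gauss's area formula: 2A = Σ (x_i·y_{i+1} − x_{i+1}·y_i), indices taken mod 5.
Σ = (40.25) + (5.5) + (-45) + (-72.5) + (-491.5) = -563.25
Signed area = Σ/2 = -281.625 (negative ⇒ clockwise traversal).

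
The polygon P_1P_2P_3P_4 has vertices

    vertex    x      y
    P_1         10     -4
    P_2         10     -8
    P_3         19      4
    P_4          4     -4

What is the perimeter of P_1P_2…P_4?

42

|P_1P_2| = √((0)² + (-4)²) = √16 = 4
|P_2P_3| = √((9)² + (12)²) = √225 = 15
|P_3P_4| = √((-15)² + (-8)²) = √289 = 17
|P_4P_1| = √((6)² + (0)²) = √36 = 6
Perimeter = 4 + 15 + 17 + 6 = 42.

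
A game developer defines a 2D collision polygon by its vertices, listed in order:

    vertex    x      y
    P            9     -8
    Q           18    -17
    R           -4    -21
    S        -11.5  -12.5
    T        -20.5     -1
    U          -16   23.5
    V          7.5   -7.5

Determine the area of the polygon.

718.875

Apply Gauss's area formula: 2A = Σ (x_i·y_{i+1} − x_{i+1}·y_i), indices taken mod 7.
P→Q: (9)(-17) − (18)(-8) = -9
Q→R: (18)(-21) − (-4)(-17) = -446
R→S: (-4)(-12.5) − (-11.5)(-21) = -191.5
S→T: (-11.5)(-1) − (-20.5)(-12.5) = -244.75
T→U: (-20.5)(23.5) − (-16)(-1) = -497.75
U→V: (-16)(-7.5) − (7.5)(23.5) = -56.25
V→P: (7.5)(-8) − (9)(-7.5) = 7.5
Σ = -1437.75
Area = |Σ|/2 = 718.875.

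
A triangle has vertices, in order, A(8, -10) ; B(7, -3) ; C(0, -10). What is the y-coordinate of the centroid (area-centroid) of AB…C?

-23/3

Apply the shoelace (surveyor's) formula. First the cross-terms c_i = x_i·y_{i+1} − x_{i+1}·y_i:
  46, -70, 80  ⇒  2A = 56, A = 28.
Then Σ (y_i + y_{i+1})·c_i = -1288, so ȳ = -1288 / (6·28) = -23/3.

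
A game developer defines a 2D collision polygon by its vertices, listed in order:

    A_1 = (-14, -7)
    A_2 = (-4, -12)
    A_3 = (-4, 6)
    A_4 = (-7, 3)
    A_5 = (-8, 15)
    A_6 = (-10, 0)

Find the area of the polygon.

Apply Gauss's area formula: 2A = Σ (x_i·y_{i+1} − x_{i+1}·y_i), indices taken mod 6.
Cross-terms: 140, -72, 30, -81, 150, 70  ⇒  Σ = 237
Area = |Σ|/2 = 118.5.

118.5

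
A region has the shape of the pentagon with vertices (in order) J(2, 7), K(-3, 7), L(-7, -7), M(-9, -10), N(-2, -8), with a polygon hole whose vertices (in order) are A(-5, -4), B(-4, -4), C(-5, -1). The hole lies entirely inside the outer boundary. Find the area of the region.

81.5

Outer boundary:
Apply Gauss's area formula: 2A = Σ (x_i·y_{i+1} − x_{i+1}·y_i), indices taken mod 5.
J→K: (2)(7) − (-3)(7) = 35
K→L: (-3)(-7) − (-7)(7) = 70
L→M: (-7)(-10) − (-9)(-7) = 7
M→N: (-9)(-8) − (-2)(-10) = 52
N→J: (-2)(7) − (2)(-8) = 2
Σ = 166
Area = |Σ|/2 = 83.
Hole:
Apply the shoelace (surveyor's) formula: 2A = Σ (x_i·y_{i+1} − x_{i+1}·y_i), indices taken mod 3.
A→B: (-5)(-4) − (-4)(-4) = 4
B→C: (-4)(-1) − (-5)(-4) = -16
C→A: (-5)(-4) − (-5)(-1) = 15
Σ = 3
Area = |Σ|/2 = 1.5.
Net area = 83 − 1.5 = 81.5.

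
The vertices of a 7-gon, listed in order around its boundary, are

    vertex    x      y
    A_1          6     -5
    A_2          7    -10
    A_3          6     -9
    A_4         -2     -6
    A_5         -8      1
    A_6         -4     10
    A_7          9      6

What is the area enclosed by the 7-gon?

201.5

Apply the surveyor's formula: 2A = Σ (x_i·y_{i+1} − x_{i+1}·y_i), indices taken mod 7.
Cross-terms: -25, -3, -54, -50, -76, -114, -81  ⇒  Σ = -403
Area = |Σ|/2 = 201.5.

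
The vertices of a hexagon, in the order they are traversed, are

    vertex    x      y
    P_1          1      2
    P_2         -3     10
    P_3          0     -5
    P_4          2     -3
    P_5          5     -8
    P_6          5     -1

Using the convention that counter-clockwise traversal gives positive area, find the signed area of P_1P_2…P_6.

43

Apply the surveyor's formula: 2A = Σ (x_i·y_{i+1} − x_{i+1}·y_i), indices taken mod 6.
P_1→P_2: (1)(10) − (-3)(2) = 16
P_2→P_3: (-3)(-5) − (0)(10) = 15
P_3→P_4: (0)(-3) − (2)(-5) = 10
P_4→P_5: (2)(-8) − (5)(-3) = -1
P_5→P_6: (5)(-1) − (5)(-8) = 35
P_6→P_1: (5)(2) − (1)(-1) = 11
Σ = 86
Signed area = Σ/2 = 43 (positive ⇒ counter-clockwise traversal).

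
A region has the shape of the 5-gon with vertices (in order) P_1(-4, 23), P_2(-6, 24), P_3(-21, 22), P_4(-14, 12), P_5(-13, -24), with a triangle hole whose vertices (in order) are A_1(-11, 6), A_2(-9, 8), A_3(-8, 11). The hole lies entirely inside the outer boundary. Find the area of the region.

Outer boundary:
Apply Gauss's area formula: 2A = Σ (x_i·y_{i+1} − x_{i+1}·y_i), indices taken mod 5.
Cross-terms: 42, 372, 56, 492, -395  ⇒  Σ = 567
Area = |Σ|/2 = 283.5.
Hole:
Σ = (-34) + (-35) + (73) = 4
Area = |Σ|/2 = 2.
Net area = 283.5 − 2 = 281.5.

281.5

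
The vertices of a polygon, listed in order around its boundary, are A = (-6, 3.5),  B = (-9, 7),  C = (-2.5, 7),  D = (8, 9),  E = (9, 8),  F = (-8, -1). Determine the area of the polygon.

65.25

Apply the shoelace formula: 2A = Σ (x_i·y_{i+1} − x_{i+1}·y_i), indices taken mod 6.
Σ = (-10.5) + (-45.5) + (-78.5) + (-17) + (55) + (-34) = -130.5
Area = |Σ|/2 = 65.25.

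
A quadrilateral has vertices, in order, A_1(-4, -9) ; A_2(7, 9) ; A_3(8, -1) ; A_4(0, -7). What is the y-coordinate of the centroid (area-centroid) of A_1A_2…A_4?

-11/17

Apply the surveyor's formula. First the cross-terms c_i = x_i·y_{i+1} − x_{i+1}·y_i:
  27, -79, -56, -28  ⇒  2A = -136, A = -68.
Then Σ (y_i + y_{i+1})·c_i = 264, so ȳ = 264 / (6·(-68)) = -11/17.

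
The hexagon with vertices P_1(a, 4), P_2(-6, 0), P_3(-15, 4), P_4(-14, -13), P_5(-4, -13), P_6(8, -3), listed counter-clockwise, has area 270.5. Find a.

4

The doubled signed area Σ (x_i y_{i+1} − x_{i+1} y_i) is linear in a.
With a=0 it equals 529; the coefficient of a is 3 (from the two edges through P_1).
So 3·a + 529 = 2·270.5 = 541 ⇒ a = 4.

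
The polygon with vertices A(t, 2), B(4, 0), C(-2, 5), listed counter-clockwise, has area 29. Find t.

The doubled signed area Σ (x_i y_{i+1} − x_{i+1} y_i) is linear in t.
With t=0 it equals 8; the coefficient of t is -5 (from the two edges through A).
So -5·t + 8 = 2·29 = 58 ⇒ t = -10.

-10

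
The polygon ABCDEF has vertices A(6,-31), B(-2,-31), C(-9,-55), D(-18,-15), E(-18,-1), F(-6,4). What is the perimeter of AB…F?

|AB| = √((-8)² + (0)²) = √64 = 8
|BC| = √((-7)² + (-24)²) = √625 = 25
|CD| = √((-9)² + (40)²) = √1681 = 41
|DE| = √((0)² + (14)²) = √196 = 14
|EF| = √((12)² + (5)²) = √169 = 13
|FA| = √((12)² + (-35)²) = √1369 = 37
Perimeter = 8 + 25 + 41 + 14 + 13 + 37 = 138.

138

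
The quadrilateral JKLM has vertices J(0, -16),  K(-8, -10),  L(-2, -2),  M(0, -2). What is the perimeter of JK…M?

36

|JK| = √((-8)² + (6)²) = √100 = 10
|KL| = √((6)² + (8)²) = √100 = 10
|LM| = √((2)² + (0)²) = √4 = 2
|MJ| = √((0)² + (-14)²) = √196 = 14
Perimeter = 10 + 10 + 2 + 14 = 36.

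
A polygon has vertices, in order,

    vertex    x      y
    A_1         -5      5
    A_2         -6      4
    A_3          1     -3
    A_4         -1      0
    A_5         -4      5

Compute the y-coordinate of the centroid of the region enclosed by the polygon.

Apply the shoelace (surveyor's) formula. First the cross-terms c_i = x_i·y_{i+1} − x_{i+1}·y_i:
  10, 14, -3, -5, 5  ⇒  2A = 21, A = 10.5.
Then Σ (y_i + y_{i+1})·c_i = 138, so ȳ = 138 / (6·10.5) = 46/21.

46/21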